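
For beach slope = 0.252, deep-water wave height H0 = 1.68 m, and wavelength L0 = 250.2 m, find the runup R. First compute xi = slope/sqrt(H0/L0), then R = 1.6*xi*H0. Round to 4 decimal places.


xi = slope / sqrt(H0/L0)
H0/L0 = 1.68/250.2 = 0.006715
sqrt(0.006715) = 0.081943
xi = 0.252 / 0.081943 = 3.075315
R = 1.6 * xi * H0 = 1.6 * 3.075315 * 1.68
R = 8.2664 m

8.2664


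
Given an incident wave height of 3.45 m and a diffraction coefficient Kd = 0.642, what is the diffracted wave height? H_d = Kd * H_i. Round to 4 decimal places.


H_d = Kd * H_i
H_d = 0.642 * 3.45
H_d = 2.2149 m

2.2149


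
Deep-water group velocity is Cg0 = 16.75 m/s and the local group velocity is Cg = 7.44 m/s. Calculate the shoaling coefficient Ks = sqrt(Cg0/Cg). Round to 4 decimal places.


Ks = sqrt(Cg0 / Cg)
Ks = sqrt(16.75 / 7.44)
Ks = sqrt(2.2513)
Ks = 1.5004

1.5004


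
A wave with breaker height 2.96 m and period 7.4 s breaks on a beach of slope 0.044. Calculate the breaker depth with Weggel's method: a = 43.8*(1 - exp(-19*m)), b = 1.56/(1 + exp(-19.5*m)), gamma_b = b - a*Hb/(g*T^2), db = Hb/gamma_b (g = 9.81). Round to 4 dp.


a = 43.8 * (1 - exp(-19 * m))
exp(-19 * 0.044) = exp(-0.8360) = 0.433441
a = 43.8 * (1 - 0.433441) = 24.815292
b = 1.56 / (1 + exp(-19.5 * m))
exp(-19.5 * 0.044) = exp(-0.8580) = 0.424009
b = 1.56 / (1 + 0.424009) = 1.095498
Hb / (g * T^2) = 2.96 / (9.81 * 7.4^2) = 2.96 / 537.1956 = 0.00551010
gamma_b = b - a * Hb/(g*T^2) = 1.095498 - 24.815292 * 0.00551010 = 0.958764
db = Hb / gamma_b = 2.96 / 0.958764
db = 3.0873 m

3.0873


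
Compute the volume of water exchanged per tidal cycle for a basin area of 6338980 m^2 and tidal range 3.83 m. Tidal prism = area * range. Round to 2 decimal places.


Tidal prism = Area * Tidal range
P = 6338980 * 3.83
P = 24278293.40 m^3

24278293.40


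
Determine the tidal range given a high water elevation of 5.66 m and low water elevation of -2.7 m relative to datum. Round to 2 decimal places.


Tidal range = High water - Low water
Tidal range = 5.66 - (-2.7)
Tidal range = 8.36 m

8.36


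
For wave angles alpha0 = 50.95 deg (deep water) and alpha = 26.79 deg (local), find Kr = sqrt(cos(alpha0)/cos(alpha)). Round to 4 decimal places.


Kr = sqrt(cos(alpha0) / cos(alpha))
cos(50.95) = 0.629998
cos(26.79) = 0.892664
Kr = sqrt(0.629998 / 0.892664)
Kr = sqrt(0.705750)
Kr = 0.8401

0.8401


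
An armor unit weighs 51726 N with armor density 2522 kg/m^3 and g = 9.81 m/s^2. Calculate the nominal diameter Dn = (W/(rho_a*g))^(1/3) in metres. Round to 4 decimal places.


V = W / (rho_a * g)
V = 51726 / (2522 * 9.81)
V = 51726 / 24740.82
V = 2.090715 m^3
Dn = V^(1/3) = 2.090715^(1/3)
Dn = 1.2787 m

1.2787


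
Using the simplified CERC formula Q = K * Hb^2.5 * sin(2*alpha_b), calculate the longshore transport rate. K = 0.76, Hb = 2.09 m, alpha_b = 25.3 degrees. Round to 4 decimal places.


Q = K * Hb^2.5 * sin(2 * alpha_b)
Hb^2.5 = 2.09^2.5 = 6.314889
sin(2 * 25.3) = sin(50.6) = 0.772734
Q = 0.76 * 6.314889 * 0.772734
Q = 3.7086 m^3/s

3.7086


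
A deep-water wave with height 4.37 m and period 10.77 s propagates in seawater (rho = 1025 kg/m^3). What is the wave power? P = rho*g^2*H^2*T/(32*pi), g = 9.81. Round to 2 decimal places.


P = rho * g^2 * H^2 * T / (32 * pi)
P = 1025 * 9.81^2 * 4.37^2 * 10.77 / (32 * pi)
P = 1025 * 96.2361 * 19.0969 * 10.77 / 100.53096
P = 201809.04 W/m

201809.04


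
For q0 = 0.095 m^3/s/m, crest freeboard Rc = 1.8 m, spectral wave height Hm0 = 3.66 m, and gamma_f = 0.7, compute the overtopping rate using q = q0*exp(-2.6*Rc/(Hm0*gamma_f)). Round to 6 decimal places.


q = q0 * exp(-2.6 * Rc / (Hm0 * gamma_f))
Exponent = -2.6 * 1.8 / (3.66 * 0.7)
= -2.6 * 1.8 / 2.5620
= -1.826698
exp(-1.826698) = 0.160944
q = 0.095 * 0.160944
q = 0.015290 m^3/s/m

0.015290


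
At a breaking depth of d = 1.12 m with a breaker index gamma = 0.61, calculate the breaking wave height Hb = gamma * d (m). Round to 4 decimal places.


Hb = gamma * d
Hb = 0.61 * 1.12
Hb = 0.6832 m

0.6832


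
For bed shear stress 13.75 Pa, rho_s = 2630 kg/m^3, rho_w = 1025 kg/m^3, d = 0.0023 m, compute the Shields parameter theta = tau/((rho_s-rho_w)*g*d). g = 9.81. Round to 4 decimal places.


theta = tau / ((rho_s - rho_w) * g * d)
rho_s - rho_w = 2630 - 1025 = 1605
Denominator = 1605 * 9.81 * 0.0023 = 36.213615
theta = 13.75 / 36.213615
theta = 0.3797

0.3797


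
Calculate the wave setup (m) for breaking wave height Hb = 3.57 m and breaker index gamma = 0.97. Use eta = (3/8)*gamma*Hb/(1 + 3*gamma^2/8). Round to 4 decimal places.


eta = (3/8) * gamma * Hb / (1 + 3*gamma^2/8)
Numerator = (3/8) * 0.97 * 3.57 = 1.298588
Denominator = 1 + 3*0.97^2/8 = 1 + 0.352838 = 1.352838
eta = 1.298588 / 1.352838
eta = 0.9599 m

0.9599


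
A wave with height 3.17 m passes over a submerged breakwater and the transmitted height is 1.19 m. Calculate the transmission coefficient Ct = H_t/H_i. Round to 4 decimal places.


Ct = H_t / H_i
Ct = 1.19 / 3.17
Ct = 0.3754

0.3754


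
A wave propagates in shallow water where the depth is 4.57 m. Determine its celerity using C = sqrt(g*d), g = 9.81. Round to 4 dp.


Using the shallow-water approximation:
C = sqrt(g * d) = sqrt(9.81 * 4.57)
C = sqrt(44.8317)
C = 6.6956 m/s

6.6956


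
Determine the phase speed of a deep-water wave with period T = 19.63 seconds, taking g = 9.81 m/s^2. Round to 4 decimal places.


We use the deep-water celerity formula:
C = g * T / (2 * pi)
C = 9.81 * 19.63 / (2 * 3.14159...)
C = 192.570300 / 6.283185
C = 30.6485 m/s

30.6485


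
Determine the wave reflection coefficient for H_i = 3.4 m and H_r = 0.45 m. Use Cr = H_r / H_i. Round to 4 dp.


Cr = H_r / H_i
Cr = 0.45 / 3.4
Cr = 0.1324

0.1324


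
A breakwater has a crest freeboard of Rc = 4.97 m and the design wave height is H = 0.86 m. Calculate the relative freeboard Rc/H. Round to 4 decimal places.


Relative freeboard = Rc / H
= 4.97 / 0.86
= 5.7791

5.7791


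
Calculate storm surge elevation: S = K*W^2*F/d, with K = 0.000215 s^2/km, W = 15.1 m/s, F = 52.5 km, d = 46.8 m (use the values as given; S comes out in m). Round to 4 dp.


S = K * W^2 * F / d
W^2 = 15.1^2 = 228.01
S = 0.000215 * 228.01 * 52.5 / 46.8
Numerator = 0.000215 * 228.01 * 52.5 = 2.573663
S = 2.573663 / 46.8 = 0.0550 m

0.0550


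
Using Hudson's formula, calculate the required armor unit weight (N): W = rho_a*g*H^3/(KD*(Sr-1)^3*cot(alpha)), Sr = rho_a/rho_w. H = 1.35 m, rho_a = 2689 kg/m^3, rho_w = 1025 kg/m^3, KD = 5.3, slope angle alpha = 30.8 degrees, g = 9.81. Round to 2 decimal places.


Sr = rho_a / rho_w = 2689 / 1025 = 2.623415
(Sr - 1) = 1.623415
(Sr - 1)^3 = 4.278469
cot(30.8) = 1 / tan(30.8) = 1 / 0.596120 = 1.677516
Numerator = 2689 * 9.81 * 1.35^3 = 64902.4536
Denominator = 5.3 * 4.278469 * 1.677516 = 38.039150
W = 64902.4536 / 38.039150
W = 1706.20 N

1706.20


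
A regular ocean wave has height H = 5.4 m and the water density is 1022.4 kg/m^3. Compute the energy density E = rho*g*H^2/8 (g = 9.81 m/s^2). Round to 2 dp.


E = (1/8) * rho * g * H^2
E = (1/8) * 1022.4 * 9.81 * 5.4^2
E = 0.125 * 1022.4 * 9.81 * 29.1600
E = 36558.42 J/m^2

36558.42


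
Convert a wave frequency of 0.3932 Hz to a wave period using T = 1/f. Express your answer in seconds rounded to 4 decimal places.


T = 1 / f
T = 1 / 0.3932
T = 2.5432 s

2.5432


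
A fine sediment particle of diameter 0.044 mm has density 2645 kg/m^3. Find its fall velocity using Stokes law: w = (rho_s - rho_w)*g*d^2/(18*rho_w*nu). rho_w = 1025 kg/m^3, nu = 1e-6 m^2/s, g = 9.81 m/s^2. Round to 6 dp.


w = (rho_s - rho_w) * g * d^2 / (18 * rho_w * nu)
d = 0.044 mm = 0.000044 m
rho_s - rho_w = 2645 - 1025 = 1620
Numerator = 1620 * 9.81 * (0.000044)^2 = 0.000030767299
Denominator = 18 * 1025 * 1e-6 = 0.018450
w = 0.001668 m/s

0.001668


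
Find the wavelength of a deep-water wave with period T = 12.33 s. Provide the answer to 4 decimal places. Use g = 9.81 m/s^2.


L0 = g * T^2 / (2 * pi)
L0 = 9.81 * 12.33^2 / (2 * pi)
L0 = 9.81 * 152.0289 / 6.28319
L0 = 1491.4035 / 6.28319
L0 = 237.3642 m

237.3642


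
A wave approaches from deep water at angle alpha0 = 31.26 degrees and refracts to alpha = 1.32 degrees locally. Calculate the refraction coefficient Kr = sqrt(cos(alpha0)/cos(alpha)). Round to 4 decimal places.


Kr = sqrt(cos(alpha0) / cos(alpha))
cos(31.26) = 0.854821
cos(1.32) = 0.999735
Kr = sqrt(0.854821 / 0.999735)
Kr = sqrt(0.855048)
Kr = 0.9247

0.9247


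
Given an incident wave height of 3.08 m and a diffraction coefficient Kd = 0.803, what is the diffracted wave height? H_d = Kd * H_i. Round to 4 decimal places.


H_d = Kd * H_i
H_d = 0.803 * 3.08
H_d = 2.4732 m

2.4732


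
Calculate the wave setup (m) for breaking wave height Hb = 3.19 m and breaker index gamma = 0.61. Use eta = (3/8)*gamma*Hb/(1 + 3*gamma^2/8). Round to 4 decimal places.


eta = (3/8) * gamma * Hb / (1 + 3*gamma^2/8)
Numerator = (3/8) * 0.61 * 3.19 = 0.729712
Denominator = 1 + 3*0.61^2/8 = 1 + 0.139538 = 1.139538
eta = 0.729712 / 1.139538
eta = 0.6404 m

0.6404


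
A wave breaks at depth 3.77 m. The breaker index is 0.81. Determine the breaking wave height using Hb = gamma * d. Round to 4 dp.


Hb = gamma * d
Hb = 0.81 * 3.77
Hb = 3.0537 m

3.0537


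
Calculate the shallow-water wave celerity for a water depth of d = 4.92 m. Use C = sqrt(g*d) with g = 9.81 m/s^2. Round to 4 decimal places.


Using the shallow-water approximation:
C = sqrt(g * d) = sqrt(9.81 * 4.92)
C = sqrt(48.2652)
C = 6.9473 m/s

6.9473


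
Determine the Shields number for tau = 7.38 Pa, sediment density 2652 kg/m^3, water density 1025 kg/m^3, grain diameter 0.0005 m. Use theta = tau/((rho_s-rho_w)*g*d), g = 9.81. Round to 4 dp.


theta = tau / ((rho_s - rho_w) * g * d)
rho_s - rho_w = 2652 - 1025 = 1627
Denominator = 1627 * 9.81 * 0.0005 = 7.980435
theta = 7.38 / 7.980435
theta = 0.9248

0.9248


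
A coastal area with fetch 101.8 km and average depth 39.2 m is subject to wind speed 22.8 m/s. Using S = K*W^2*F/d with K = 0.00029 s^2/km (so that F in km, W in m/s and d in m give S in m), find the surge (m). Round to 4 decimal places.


S = K * W^2 * F / d
W^2 = 22.8^2 = 519.84
S = 0.00029 * 519.84 * 101.8 / 39.2
Numerator = 0.00029 * 519.84 * 101.8 = 15.346716
S = 15.346716 / 39.2 = 0.3915 m

0.3915


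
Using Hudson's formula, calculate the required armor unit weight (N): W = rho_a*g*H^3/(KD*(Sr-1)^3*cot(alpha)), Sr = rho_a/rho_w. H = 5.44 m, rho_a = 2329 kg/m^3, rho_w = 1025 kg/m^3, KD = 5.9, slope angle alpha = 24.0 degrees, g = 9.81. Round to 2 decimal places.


Sr = rho_a / rho_w = 2329 / 1025 = 2.272195
(Sr - 1) = 1.272195
(Sr - 1)^3 = 2.059023
cot(24.0) = 1 / tan(24.0) = 1 / 0.445229 = 2.246037
Numerator = 2329 * 9.81 * 5.44^3 = 3678198.7715
Denominator = 5.9 * 2.059023 * 2.246037 = 27.285383
W = 3678198.7715 / 27.285383
W = 134804.73 N

134804.73


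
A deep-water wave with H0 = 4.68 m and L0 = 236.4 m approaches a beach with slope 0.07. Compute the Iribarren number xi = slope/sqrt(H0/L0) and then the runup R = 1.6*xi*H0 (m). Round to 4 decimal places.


xi = slope / sqrt(H0/L0)
H0/L0 = 4.68/236.4 = 0.019797
sqrt(0.019797) = 0.140702
xi = 0.07 / 0.140702 = 0.497507
R = 1.6 * xi * H0 = 1.6 * 0.497507 * 4.68
R = 3.7253 m

3.7253


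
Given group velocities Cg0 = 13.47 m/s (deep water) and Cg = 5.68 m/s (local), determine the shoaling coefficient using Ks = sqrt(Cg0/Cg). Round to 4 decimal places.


Ks = sqrt(Cg0 / Cg)
Ks = sqrt(13.47 / 5.68)
Ks = sqrt(2.3715)
Ks = 1.5400

1.5400


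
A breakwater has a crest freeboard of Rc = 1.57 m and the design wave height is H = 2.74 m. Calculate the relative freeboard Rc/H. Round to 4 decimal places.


Relative freeboard = Rc / H
= 1.57 / 2.74
= 0.5730

0.5730


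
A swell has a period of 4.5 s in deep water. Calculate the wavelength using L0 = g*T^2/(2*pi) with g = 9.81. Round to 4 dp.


L0 = g * T^2 / (2 * pi)
L0 = 9.81 * 4.5^2 / (2 * pi)
L0 = 9.81 * 20.2500 / 6.28319
L0 = 198.6525 / 6.28319
L0 = 31.6165 m

31.6165


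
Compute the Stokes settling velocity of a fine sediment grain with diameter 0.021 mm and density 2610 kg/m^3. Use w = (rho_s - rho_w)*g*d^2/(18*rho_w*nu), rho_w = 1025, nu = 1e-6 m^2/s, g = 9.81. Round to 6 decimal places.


w = (rho_s - rho_w) * g * d^2 / (18 * rho_w * nu)
d = 0.021 mm = 0.000021 m
rho_s - rho_w = 2610 - 1025 = 1585
Numerator = 1585 * 9.81 * (0.000021)^2 = 0.000006857043
Denominator = 18 * 1025 * 1e-6 = 0.018450
w = 0.000372 m/s

0.000372


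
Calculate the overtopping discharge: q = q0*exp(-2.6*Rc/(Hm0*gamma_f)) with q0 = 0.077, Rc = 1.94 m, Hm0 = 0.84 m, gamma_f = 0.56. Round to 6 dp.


q = q0 * exp(-2.6 * Rc / (Hm0 * gamma_f))
Exponent = -2.6 * 1.94 / (0.84 * 0.56)
= -2.6 * 1.94 / 0.4704
= -10.722789
exp(-10.722789) = 0.000022
q = 0.077 * 0.000022
q = 0.000002 m^3/s/m

0.000002


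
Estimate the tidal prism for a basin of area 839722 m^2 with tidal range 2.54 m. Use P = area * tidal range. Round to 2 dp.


Tidal prism = Area * Tidal range
P = 839722 * 2.54
P = 2132893.88 m^3

2132893.88


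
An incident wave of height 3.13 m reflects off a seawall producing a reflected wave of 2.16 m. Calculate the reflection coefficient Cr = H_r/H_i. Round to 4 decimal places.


Cr = H_r / H_i
Cr = 2.16 / 3.13
Cr = 0.6901

0.6901


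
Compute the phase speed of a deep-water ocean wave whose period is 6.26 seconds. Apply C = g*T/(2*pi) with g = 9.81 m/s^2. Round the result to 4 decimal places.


We use the deep-water celerity formula:
C = g * T / (2 * pi)
C = 9.81 * 6.26 / (2 * 3.14159...)
C = 61.410600 / 6.283185
C = 9.7738 m/s

9.7738


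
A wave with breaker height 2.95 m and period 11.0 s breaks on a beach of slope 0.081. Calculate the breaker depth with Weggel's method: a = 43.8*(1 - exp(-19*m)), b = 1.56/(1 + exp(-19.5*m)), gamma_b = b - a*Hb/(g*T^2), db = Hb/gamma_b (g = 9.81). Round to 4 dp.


a = 43.8 * (1 - exp(-19 * m))
exp(-19 * 0.081) = exp(-1.5390) = 0.214596
a = 43.8 * (1 - 0.214596) = 34.400713
b = 1.56 / (1 + exp(-19.5 * m))
exp(-19.5 * 0.081) = exp(-1.5795) = 0.206078
b = 1.56 / (1 + 0.206078) = 1.293449
Hb / (g * T^2) = 2.95 / (9.81 * 11.0^2) = 2.95 / 1187.0100 = 0.00248524
gamma_b = b - a * Hb/(g*T^2) = 1.293449 - 34.400713 * 0.00248524 = 1.207955
db = Hb / gamma_b = 2.95 / 1.207955
db = 2.4421 m

2.4421


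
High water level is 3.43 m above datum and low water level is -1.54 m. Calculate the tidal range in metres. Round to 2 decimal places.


Tidal range = High water - Low water
Tidal range = 3.43 - (-1.54)
Tidal range = 4.97 m

4.97


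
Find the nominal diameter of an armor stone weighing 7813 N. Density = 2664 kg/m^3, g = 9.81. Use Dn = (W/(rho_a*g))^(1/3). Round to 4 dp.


V = W / (rho_a * g)
V = 7813 / (2664 * 9.81)
V = 7813 / 26133.84
V = 0.298961 m^3
Dn = V^(1/3) = 0.298961^(1/3)
Dn = 0.6687 m

0.6687


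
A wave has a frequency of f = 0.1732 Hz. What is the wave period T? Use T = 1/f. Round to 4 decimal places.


T = 1 / f
T = 1 / 0.1732
T = 5.7737 s

5.7737


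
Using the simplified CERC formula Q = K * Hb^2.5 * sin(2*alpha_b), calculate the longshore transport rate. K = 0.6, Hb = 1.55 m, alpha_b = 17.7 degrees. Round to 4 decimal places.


Q = K * Hb^2.5 * sin(2 * alpha_b)
Hb^2.5 = 1.55^2.5 = 2.991088
sin(2 * 17.7) = sin(35.4) = 0.579281
Q = 0.6 * 2.991088 * 0.579281
Q = 1.0396 m^3/s

1.0396


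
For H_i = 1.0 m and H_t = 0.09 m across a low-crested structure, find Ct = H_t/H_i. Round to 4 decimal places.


Ct = H_t / H_i
Ct = 0.09 / 1.0
Ct = 0.0900

0.0900


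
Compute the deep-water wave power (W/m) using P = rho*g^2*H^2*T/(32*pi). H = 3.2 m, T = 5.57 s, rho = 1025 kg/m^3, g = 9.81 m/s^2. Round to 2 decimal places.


P = rho * g^2 * H^2 * T / (32 * pi)
P = 1025 * 9.81^2 * 3.2^2 * 5.57 / (32 * pi)
P = 1025 * 96.2361 * 10.2400 * 5.57 / 100.53096
P = 55965.09 W/m

55965.09


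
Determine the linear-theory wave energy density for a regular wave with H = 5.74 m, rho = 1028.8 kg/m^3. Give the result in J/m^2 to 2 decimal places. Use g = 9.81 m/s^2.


E = (1/8) * rho * g * H^2
E = (1/8) * 1028.8 * 9.81 * 5.74^2
E = 0.125 * 1028.8 * 9.81 * 32.9476
E = 41565.57 J/m^2

41565.57


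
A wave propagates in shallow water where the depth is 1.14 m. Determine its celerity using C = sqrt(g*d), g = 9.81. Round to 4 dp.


Using the shallow-water approximation:
C = sqrt(g * d) = sqrt(9.81 * 1.14)
C = sqrt(11.1834)
C = 3.3442 m/s

3.3442


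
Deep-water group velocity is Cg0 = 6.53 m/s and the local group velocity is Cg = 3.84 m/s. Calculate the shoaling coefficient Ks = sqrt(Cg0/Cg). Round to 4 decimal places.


Ks = sqrt(Cg0 / Cg)
Ks = sqrt(6.53 / 3.84)
Ks = sqrt(1.7005)
Ks = 1.3040

1.3040


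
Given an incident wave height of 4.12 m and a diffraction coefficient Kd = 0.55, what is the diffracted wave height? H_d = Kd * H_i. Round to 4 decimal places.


H_d = Kd * H_i
H_d = 0.55 * 4.12
H_d = 2.2660 m

2.2660


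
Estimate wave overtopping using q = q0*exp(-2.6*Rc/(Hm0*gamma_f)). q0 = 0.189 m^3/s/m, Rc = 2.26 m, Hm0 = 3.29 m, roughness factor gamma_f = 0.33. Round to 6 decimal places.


q = q0 * exp(-2.6 * Rc / (Hm0 * gamma_f))
Exponent = -2.6 * 2.26 / (3.29 * 0.33)
= -2.6 * 2.26 / 1.0857
= -5.412176
exp(-5.412176) = 0.004462
q = 0.189 * 0.004462
q = 0.000843 m^3/s/m

0.000843


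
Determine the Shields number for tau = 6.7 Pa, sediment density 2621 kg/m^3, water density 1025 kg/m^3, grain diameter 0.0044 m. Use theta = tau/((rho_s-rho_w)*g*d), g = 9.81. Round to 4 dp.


theta = tau / ((rho_s - rho_w) * g * d)
rho_s - rho_w = 2621 - 1025 = 1596
Denominator = 1596 * 9.81 * 0.0044 = 68.889744
theta = 6.7 / 68.889744
theta = 0.0973

0.0973


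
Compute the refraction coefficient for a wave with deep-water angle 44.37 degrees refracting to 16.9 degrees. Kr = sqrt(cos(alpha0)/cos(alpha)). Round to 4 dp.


Kr = sqrt(cos(alpha0) / cos(alpha))
cos(44.37) = 0.714839
cos(16.9) = 0.956814
Kr = sqrt(0.714839 / 0.956814)
Kr = sqrt(0.747104)
Kr = 0.8644

0.8644


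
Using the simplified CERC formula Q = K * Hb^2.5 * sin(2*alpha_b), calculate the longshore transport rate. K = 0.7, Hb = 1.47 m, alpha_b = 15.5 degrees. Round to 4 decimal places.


Q = K * Hb^2.5 * sin(2 * alpha_b)
Hb^2.5 = 1.47^2.5 = 2.619952
sin(2 * 15.5) = sin(31.0) = 0.515038
Q = 0.7 * 2.619952 * 0.515038
Q = 0.9446 m^3/s

0.9446


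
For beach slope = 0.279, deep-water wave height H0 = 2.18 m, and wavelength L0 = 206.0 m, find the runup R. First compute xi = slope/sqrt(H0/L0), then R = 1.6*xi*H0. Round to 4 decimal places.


xi = slope / sqrt(H0/L0)
H0/L0 = 2.18/206.0 = 0.010583
sqrt(0.010583) = 0.102871
xi = 0.279 / 0.102871 = 2.712124
R = 1.6 * xi * H0 = 1.6 * 2.712124 * 2.18
R = 9.4599 m

9.4599


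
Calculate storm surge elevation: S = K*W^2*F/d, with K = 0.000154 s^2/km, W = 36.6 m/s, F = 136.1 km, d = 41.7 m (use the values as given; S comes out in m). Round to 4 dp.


S = K * W^2 * F / d
W^2 = 36.6^2 = 1339.56
S = 0.000154 * 1339.56 * 136.1 / 41.7
Numerator = 0.000154 * 1339.56 * 136.1 = 28.076374
S = 28.076374 / 41.7 = 0.6733 m

0.6733


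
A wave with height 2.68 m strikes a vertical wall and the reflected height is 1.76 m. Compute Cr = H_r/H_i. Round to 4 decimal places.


Cr = H_r / H_i
Cr = 1.76 / 2.68
Cr = 0.6567

0.6567


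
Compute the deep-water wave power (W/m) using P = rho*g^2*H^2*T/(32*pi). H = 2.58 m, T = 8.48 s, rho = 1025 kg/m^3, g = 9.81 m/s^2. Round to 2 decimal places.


P = rho * g^2 * H^2 * T / (32 * pi)
P = 1025 * 9.81^2 * 2.58^2 * 8.48 / (32 * pi)
P = 1025 * 96.2361 * 6.6564 * 8.48 / 100.53096
P = 55385.65 W/m

55385.65


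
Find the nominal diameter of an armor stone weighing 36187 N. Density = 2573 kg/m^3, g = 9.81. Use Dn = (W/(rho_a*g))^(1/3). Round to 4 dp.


V = W / (rho_a * g)
V = 36187 / (2573 * 9.81)
V = 36187 / 25241.13
V = 1.433652 m^3
Dn = V^(1/3) = 1.433652^(1/3)
Dn = 1.1276 m

1.1276


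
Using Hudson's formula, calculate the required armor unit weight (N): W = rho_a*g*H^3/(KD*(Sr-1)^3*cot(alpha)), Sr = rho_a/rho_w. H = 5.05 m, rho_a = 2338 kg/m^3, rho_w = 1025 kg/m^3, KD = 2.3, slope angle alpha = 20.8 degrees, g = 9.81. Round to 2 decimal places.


Sr = rho_a / rho_w = 2338 / 1025 = 2.280976
(Sr - 1) = 1.280976
(Sr - 1)^3 = 2.101951
cot(20.8) = 1 / tan(20.8) = 1 / 0.379864 = 2.632519
Numerator = 2338 * 9.81 * 5.05^3 = 2953844.6337
Denominator = 2.3 * 2.101951 * 2.632519 = 12.726877
W = 2953844.6337 / 12.726877
W = 232095.00 N

232095.00


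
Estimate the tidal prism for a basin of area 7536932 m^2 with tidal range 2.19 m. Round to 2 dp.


Tidal prism = Area * Tidal range
P = 7536932 * 2.19
P = 16505881.08 m^3

16505881.08


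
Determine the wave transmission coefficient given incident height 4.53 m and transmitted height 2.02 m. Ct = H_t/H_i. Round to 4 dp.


Ct = H_t / H_i
Ct = 2.02 / 4.53
Ct = 0.4459

0.4459


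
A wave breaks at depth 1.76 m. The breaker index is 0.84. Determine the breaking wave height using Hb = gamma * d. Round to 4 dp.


Hb = gamma * d
Hb = 0.84 * 1.76
Hb = 1.4784 m

1.4784


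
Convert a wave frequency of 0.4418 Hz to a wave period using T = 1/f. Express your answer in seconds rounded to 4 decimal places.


T = 1 / f
T = 1 / 0.4418
T = 2.2635 s

2.2635


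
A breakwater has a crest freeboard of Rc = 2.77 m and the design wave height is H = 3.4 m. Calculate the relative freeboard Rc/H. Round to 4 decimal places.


Relative freeboard = Rc / H
= 2.77 / 3.4
= 0.8147

0.8147


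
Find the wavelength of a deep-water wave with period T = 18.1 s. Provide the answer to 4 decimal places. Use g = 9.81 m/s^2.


L0 = g * T^2 / (2 * pi)
L0 = 9.81 * 18.1^2 / (2 * pi)
L0 = 9.81 * 327.6100 / 6.28319
L0 = 3213.8541 / 6.28319
L0 = 511.5008 m

511.5008


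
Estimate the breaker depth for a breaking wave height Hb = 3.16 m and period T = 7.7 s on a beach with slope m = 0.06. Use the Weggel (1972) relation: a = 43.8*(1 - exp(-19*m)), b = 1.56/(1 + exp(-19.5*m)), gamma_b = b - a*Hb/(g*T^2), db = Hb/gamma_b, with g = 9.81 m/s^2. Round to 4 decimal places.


a = 43.8 * (1 - exp(-19 * m))
exp(-19 * 0.06) = exp(-1.1400) = 0.319819
a = 43.8 * (1 - 0.319819) = 29.791927
b = 1.56 / (1 + exp(-19.5 * m))
exp(-19.5 * 0.06) = exp(-1.1700) = 0.310367
b = 1.56 / (1 + 0.310367) = 1.190506
Hb / (g * T^2) = 3.16 / (9.81 * 7.7^2) = 3.16 / 581.6349 = 0.00543296
gamma_b = b - a * Hb/(g*T^2) = 1.190506 - 29.791927 * 0.00543296 = 1.028648
db = Hb / gamma_b = 3.16 / 1.028648
db = 3.0720 m

3.0720


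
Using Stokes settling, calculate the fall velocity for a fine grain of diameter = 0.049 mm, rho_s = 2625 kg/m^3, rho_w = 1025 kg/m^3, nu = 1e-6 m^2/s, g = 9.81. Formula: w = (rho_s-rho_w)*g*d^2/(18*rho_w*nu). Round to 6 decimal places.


w = (rho_s - rho_w) * g * d^2 / (18 * rho_w * nu)
d = 0.049 mm = 0.000049 m
rho_s - rho_w = 2625 - 1025 = 1600
Numerator = 1600 * 9.81 * (0.000049)^2 = 0.000037686096
Denominator = 18 * 1025 * 1e-6 = 0.018450
w = 0.002043 m/s

0.002043


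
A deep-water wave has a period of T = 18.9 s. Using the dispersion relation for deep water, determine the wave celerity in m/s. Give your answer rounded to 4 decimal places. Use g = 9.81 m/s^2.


We use the deep-water celerity formula:
C = g * T / (2 * pi)
C = 9.81 * 18.9 / (2 * 3.14159...)
C = 185.409000 / 6.283185
C = 29.5088 m/s

29.5088


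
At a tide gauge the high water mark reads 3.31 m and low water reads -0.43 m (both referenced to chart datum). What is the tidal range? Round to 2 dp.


Tidal range = High water - Low water
Tidal range = 3.31 - (-0.43)
Tidal range = 3.74 m

3.74


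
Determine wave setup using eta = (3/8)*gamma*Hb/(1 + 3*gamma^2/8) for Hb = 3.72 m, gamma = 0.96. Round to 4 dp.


eta = (3/8) * gamma * Hb / (1 + 3*gamma^2/8)
Numerator = (3/8) * 0.96 * 3.72 = 1.339200
Denominator = 1 + 3*0.96^2/8 = 1 + 0.345600 = 1.345600
eta = 1.339200 / 1.345600
eta = 0.9952 m

0.9952


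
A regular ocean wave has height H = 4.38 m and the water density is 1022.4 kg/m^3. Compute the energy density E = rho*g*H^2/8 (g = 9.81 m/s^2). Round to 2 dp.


E = (1/8) * rho * g * H^2
E = (1/8) * 1022.4 * 9.81 * 4.38^2
E = 0.125 * 1022.4 * 9.81 * 19.1844
E = 24051.83 J/m^2

24051.83


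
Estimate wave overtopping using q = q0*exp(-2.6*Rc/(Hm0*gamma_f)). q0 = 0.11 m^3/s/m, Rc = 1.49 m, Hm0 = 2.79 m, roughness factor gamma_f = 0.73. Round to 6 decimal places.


q = q0 * exp(-2.6 * Rc / (Hm0 * gamma_f))
Exponent = -2.6 * 1.49 / (2.79 * 0.73)
= -2.6 * 1.49 / 2.0367
= -1.902097
exp(-1.902097) = 0.149255
q = 0.11 * 0.149255
q = 0.016418 m^3/s/m

0.016418


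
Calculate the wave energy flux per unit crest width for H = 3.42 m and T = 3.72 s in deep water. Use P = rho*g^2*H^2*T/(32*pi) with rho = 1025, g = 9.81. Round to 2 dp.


P = rho * g^2 * H^2 * T / (32 * pi)
P = 1025 * 9.81^2 * 3.42^2 * 3.72 / (32 * pi)
P = 1025 * 96.2361 * 11.6964 * 3.72 / 100.53096
P = 42693.05 W/m

42693.05


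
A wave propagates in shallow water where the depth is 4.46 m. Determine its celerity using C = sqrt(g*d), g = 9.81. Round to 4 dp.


Using the shallow-water approximation:
C = sqrt(g * d) = sqrt(9.81 * 4.46)
C = sqrt(43.7526)
C = 6.6146 m/s

6.6146


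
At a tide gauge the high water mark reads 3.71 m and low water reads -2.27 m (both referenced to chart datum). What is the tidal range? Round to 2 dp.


Tidal range = High water - Low water
Tidal range = 3.71 - (-2.27)
Tidal range = 5.98 m

5.98


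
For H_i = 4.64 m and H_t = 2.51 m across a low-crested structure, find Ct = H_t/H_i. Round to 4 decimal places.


Ct = H_t / H_i
Ct = 2.51 / 4.64
Ct = 0.5409

0.5409


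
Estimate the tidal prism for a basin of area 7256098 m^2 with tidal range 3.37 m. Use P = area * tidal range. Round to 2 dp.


Tidal prism = Area * Tidal range
P = 7256098 * 3.37
P = 24453050.26 m^3

24453050.26


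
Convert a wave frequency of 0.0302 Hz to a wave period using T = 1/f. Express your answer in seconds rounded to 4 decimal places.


T = 1 / f
T = 1 / 0.0302
T = 33.1126 s

33.1126


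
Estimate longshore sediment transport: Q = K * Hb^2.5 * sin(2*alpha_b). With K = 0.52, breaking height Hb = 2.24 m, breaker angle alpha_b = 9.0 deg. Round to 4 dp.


Q = K * Hb^2.5 * sin(2 * alpha_b)
Hb^2.5 = 2.24^2.5 = 7.509656
sin(2 * 9.0) = sin(18.0) = 0.309017
Q = 0.52 * 7.509656 * 0.309017
Q = 1.2067 m^3/s

1.2067


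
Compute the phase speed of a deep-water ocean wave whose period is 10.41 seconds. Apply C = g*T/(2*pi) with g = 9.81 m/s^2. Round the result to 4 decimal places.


We use the deep-water celerity formula:
C = g * T / (2 * pi)
C = 9.81 * 10.41 / (2 * 3.14159...)
C = 102.122100 / 6.283185
C = 16.2532 m/s

16.2532


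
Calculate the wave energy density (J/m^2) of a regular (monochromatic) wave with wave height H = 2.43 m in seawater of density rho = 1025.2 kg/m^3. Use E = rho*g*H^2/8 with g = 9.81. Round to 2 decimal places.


E = (1/8) * rho * g * H^2
E = (1/8) * 1025.2 * 9.81 * 2.43^2
E = 0.125 * 1025.2 * 9.81 * 5.9049
E = 7423.35 J/m^2

7423.35


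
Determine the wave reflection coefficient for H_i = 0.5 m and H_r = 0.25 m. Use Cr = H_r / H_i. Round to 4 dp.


Cr = H_r / H_i
Cr = 0.25 / 0.5
Cr = 0.5000

0.5000


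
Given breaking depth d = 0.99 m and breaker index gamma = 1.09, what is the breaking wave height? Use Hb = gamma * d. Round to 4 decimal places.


Hb = gamma * d
Hb = 1.09 * 0.99
Hb = 1.0791 m

1.0791


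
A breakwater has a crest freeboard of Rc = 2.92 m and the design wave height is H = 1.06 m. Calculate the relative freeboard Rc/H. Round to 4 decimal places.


Relative freeboard = Rc / H
= 2.92 / 1.06
= 2.7547

2.7547


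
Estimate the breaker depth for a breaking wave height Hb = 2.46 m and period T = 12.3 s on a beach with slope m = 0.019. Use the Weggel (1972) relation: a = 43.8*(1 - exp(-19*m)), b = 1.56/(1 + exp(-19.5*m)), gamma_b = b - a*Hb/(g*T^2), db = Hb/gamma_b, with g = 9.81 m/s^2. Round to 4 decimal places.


a = 43.8 * (1 - exp(-19 * m))
exp(-19 * 0.019) = exp(-0.3610) = 0.696979
a = 43.8 * (1 - 0.696979) = 13.272320
b = 1.56 / (1 + exp(-19.5 * m))
exp(-19.5 * 0.019) = exp(-0.3705) = 0.690389
b = 1.56 / (1 + 0.690389) = 0.922864
Hb / (g * T^2) = 2.46 / (9.81 * 12.3^2) = 2.46 / 1484.1549 = 0.00165751
gamma_b = b - a * Hb/(g*T^2) = 0.922864 - 13.272320 * 0.00165751 = 0.900865
db = Hb / gamma_b = 2.46 / 0.900865
db = 2.7307 m

2.7307


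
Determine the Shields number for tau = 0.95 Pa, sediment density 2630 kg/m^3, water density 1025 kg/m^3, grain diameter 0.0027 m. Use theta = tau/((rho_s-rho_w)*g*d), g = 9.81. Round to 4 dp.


theta = tau / ((rho_s - rho_w) * g * d)
rho_s - rho_w = 2630 - 1025 = 1605
Denominator = 1605 * 9.81 * 0.0027 = 42.511635
theta = 0.95 / 42.511635
theta = 0.0223

0.0223


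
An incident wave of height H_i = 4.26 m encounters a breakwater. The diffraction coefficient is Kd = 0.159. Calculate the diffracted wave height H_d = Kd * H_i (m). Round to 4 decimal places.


H_d = Kd * H_i
H_d = 0.159 * 4.26
H_d = 0.6773 m

0.6773


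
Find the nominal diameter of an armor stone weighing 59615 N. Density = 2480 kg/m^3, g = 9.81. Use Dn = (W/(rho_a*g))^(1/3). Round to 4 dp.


V = W / (rho_a * g)
V = 59615 / (2480 * 9.81)
V = 59615 / 24328.80
V = 2.450388 m^3
Dn = V^(1/3) = 2.450388^(1/3)
Dn = 1.3482 m

1.3482


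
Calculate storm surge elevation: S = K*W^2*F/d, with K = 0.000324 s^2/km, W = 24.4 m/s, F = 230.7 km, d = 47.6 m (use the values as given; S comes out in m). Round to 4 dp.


S = K * W^2 * F / d
W^2 = 24.4^2 = 595.36
S = 0.000324 * 595.36 * 230.7 / 47.6
Numerator = 0.000324 * 595.36 * 230.7 = 44.501255
S = 44.501255 / 47.6 = 0.9349 m

0.9349


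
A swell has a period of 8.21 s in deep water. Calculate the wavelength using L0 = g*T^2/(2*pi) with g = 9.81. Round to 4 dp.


L0 = g * T^2 / (2 * pi)
L0 = 9.81 * 8.21^2 / (2 * pi)
L0 = 9.81 * 67.4041 / 6.28319
L0 = 661.2342 / 6.28319
L0 = 105.2387 m

105.2387


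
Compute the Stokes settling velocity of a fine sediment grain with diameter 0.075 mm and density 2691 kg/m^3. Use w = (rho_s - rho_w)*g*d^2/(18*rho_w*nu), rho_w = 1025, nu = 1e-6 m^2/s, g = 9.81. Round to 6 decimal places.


w = (rho_s - rho_w) * g * d^2 / (18 * rho_w * nu)
d = 0.075 mm = 0.000075 m
rho_s - rho_w = 2691 - 1025 = 1666
Numerator = 1666 * 9.81 * (0.000075)^2 = 0.000091931962
Denominator = 18 * 1025 * 1e-6 = 0.018450
w = 0.004983 m/s

0.004983


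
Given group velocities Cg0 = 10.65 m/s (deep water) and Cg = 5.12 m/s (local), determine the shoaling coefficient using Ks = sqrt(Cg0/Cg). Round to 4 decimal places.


Ks = sqrt(Cg0 / Cg)
Ks = sqrt(10.65 / 5.12)
Ks = sqrt(2.0801)
Ks = 1.4422

1.4422


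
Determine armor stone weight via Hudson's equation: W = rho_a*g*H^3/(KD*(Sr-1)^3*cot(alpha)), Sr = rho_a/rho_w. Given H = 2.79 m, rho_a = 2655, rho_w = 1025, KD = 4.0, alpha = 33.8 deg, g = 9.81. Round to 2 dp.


Sr = rho_a / rho_w = 2655 / 1025 = 2.590244
(Sr - 1) = 1.590244
(Sr - 1)^3 = 4.021529
cot(33.8) = 1 / tan(33.8) = 1 / 0.669442 = 1.493782
Numerator = 2655 * 9.81 * 2.79^3 = 565647.8525
Denominator = 4.0 * 4.021529 * 1.493782 = 24.029154
W = 565647.8525 / 24.029154
W = 23540.07 N

23540.07


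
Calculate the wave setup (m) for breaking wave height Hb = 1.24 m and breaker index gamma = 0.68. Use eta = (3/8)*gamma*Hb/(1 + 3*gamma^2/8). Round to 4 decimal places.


eta = (3/8) * gamma * Hb / (1 + 3*gamma^2/8)
Numerator = (3/8) * 0.68 * 1.24 = 0.316200
Denominator = 1 + 3*0.68^2/8 = 1 + 0.173400 = 1.173400
eta = 0.316200 / 1.173400
eta = 0.2695 m

0.2695


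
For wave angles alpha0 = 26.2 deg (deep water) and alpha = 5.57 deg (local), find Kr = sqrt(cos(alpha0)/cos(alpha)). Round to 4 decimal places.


Kr = sqrt(cos(alpha0) / cos(alpha))
cos(26.2) = 0.897258
cos(5.57) = 0.995278
Kr = sqrt(0.897258 / 0.995278)
Kr = sqrt(0.901515)
Kr = 0.9495

0.9495


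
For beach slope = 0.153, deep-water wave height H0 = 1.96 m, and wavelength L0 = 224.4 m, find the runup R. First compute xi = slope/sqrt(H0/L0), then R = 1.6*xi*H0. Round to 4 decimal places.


xi = slope / sqrt(H0/L0)
H0/L0 = 1.96/224.4 = 0.008734
sqrt(0.008734) = 0.093458
xi = 0.153 / 0.093458 = 1.637099
R = 1.6 * xi * H0 = 1.6 * 1.637099 * 1.96
R = 5.1339 m

5.1339


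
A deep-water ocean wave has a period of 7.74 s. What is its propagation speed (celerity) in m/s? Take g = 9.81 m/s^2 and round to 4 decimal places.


We use the deep-water celerity formula:
C = g * T / (2 * pi)
C = 9.81 * 7.74 / (2 * 3.14159...)
C = 75.929400 / 6.283185
C = 12.0845 m/s

12.0845


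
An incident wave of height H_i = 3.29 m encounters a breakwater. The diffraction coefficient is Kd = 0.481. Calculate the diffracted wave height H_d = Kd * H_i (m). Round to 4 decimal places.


H_d = Kd * H_i
H_d = 0.481 * 3.29
H_d = 1.5825 m

1.5825


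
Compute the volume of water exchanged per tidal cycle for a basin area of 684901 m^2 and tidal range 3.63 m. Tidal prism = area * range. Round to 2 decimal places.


Tidal prism = Area * Tidal range
P = 684901 * 3.63
P = 2486190.63 m^3

2486190.63


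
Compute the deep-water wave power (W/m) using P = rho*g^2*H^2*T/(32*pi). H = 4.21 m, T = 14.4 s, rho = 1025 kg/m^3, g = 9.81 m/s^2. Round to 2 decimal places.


P = rho * g^2 * H^2 * T / (32 * pi)
P = 1025 * 9.81^2 * 4.21^2 * 14.4 / (32 * pi)
P = 1025 * 96.2361 * 17.7241 * 14.4 / 100.53096
P = 250431.36 W/m

250431.36


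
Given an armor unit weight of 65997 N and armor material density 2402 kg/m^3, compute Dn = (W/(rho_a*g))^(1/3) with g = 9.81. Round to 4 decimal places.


V = W / (rho_a * g)
V = 65997 / (2402 * 9.81)
V = 65997 / 23563.62
V = 2.800801 m^3
Dn = V^(1/3) = 2.800801^(1/3)
Dn = 1.4096 m

1.4096


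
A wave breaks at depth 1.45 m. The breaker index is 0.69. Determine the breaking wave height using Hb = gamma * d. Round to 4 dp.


Hb = gamma * d
Hb = 0.69 * 1.45
Hb = 1.0005 m

1.0005


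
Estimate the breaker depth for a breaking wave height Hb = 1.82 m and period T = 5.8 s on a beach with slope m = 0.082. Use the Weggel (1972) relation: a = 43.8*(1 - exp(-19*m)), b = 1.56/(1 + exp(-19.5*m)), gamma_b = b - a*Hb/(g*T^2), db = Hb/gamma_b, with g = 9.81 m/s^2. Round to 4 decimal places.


a = 43.8 * (1 - exp(-19 * m))
exp(-19 * 0.082) = exp(-1.5580) = 0.210557
a = 43.8 * (1 - 0.210557) = 34.577614
b = 1.56 / (1 + exp(-19.5 * m))
exp(-19.5 * 0.082) = exp(-1.5990) = 0.202099
b = 1.56 / (1 + 0.202099) = 1.297731
Hb / (g * T^2) = 1.82 / (9.81 * 5.8^2) = 1.82 / 330.0084 = 0.00551501
gamma_b = b - a * Hb/(g*T^2) = 1.297731 - 34.577614 * 0.00551501 = 1.107035
db = Hb / gamma_b = 1.82 / 1.107035
db = 1.6440 m

1.6440


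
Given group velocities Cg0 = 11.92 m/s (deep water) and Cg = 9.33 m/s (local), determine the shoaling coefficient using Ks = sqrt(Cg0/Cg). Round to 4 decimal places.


Ks = sqrt(Cg0 / Cg)
Ks = sqrt(11.92 / 9.33)
Ks = sqrt(1.2776)
Ks = 1.1303

1.1303


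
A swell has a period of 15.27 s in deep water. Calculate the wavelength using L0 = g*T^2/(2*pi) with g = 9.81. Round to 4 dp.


L0 = g * T^2 / (2 * pi)
L0 = 9.81 * 15.27^2 / (2 * pi)
L0 = 9.81 * 233.1729 / 6.28319
L0 = 2287.4261 / 6.28319
L0 = 364.0552 m

364.0552


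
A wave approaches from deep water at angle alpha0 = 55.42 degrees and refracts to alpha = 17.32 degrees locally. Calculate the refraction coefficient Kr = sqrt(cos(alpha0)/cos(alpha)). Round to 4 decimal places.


Kr = sqrt(cos(alpha0) / cos(alpha))
cos(55.42) = 0.567556
cos(17.32) = 0.954657
Kr = sqrt(0.567556 / 0.954657)
Kr = sqrt(0.594513)
Kr = 0.7710

0.7710


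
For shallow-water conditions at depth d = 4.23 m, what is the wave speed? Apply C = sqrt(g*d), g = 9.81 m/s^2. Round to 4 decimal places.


Using the shallow-water approximation:
C = sqrt(g * d) = sqrt(9.81 * 4.23)
C = sqrt(41.4963)
C = 6.4418 m/s

6.4418


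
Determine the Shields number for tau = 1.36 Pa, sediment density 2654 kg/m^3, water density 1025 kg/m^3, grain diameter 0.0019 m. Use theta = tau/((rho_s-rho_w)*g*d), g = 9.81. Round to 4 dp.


theta = tau / ((rho_s - rho_w) * g * d)
rho_s - rho_w = 2654 - 1025 = 1629
Denominator = 1629 * 9.81 * 0.0019 = 30.362931
theta = 1.36 / 30.362931
theta = 0.0448

0.0448


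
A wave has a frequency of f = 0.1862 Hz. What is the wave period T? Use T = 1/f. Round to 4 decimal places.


T = 1 / f
T = 1 / 0.1862
T = 5.3706 s

5.3706


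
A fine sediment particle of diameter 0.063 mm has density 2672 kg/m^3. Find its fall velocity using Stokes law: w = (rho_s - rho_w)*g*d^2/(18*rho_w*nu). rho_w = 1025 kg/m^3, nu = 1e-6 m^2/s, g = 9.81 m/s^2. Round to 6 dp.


w = (rho_s - rho_w) * g * d^2 / (18 * rho_w * nu)
d = 0.063 mm = 0.000063 m
rho_s - rho_w = 2672 - 1025 = 1647
Numerator = 1647 * 9.81 * (0.000063)^2 = 0.000064127411
Denominator = 18 * 1025 * 1e-6 = 0.018450
w = 0.003476 m/s

0.003476


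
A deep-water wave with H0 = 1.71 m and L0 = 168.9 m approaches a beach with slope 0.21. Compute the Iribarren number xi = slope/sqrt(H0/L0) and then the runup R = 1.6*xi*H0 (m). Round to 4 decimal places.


xi = slope / sqrt(H0/L0)
H0/L0 = 1.71/168.9 = 0.010124
sqrt(0.010124) = 0.100620
xi = 0.21 / 0.100620 = 2.087065
R = 1.6 * xi * H0 = 1.6 * 2.087065 * 1.71
R = 5.7102 m

5.7102


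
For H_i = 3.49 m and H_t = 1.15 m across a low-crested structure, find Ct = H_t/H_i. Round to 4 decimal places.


Ct = H_t / H_i
Ct = 1.15 / 3.49
Ct = 0.3295

0.3295


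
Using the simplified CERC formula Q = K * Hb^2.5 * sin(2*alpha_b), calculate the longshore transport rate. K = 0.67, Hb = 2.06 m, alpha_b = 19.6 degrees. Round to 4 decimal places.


Q = K * Hb^2.5 * sin(2 * alpha_b)
Hb^2.5 = 2.06^2.5 = 6.090712
sin(2 * 19.6) = sin(39.2) = 0.632029
Q = 0.67 * 6.090712 * 0.632029
Q = 2.5792 m^3/s

2.5792


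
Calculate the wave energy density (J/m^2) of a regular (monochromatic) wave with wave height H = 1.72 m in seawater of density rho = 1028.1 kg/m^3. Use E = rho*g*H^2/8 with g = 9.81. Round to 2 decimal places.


E = (1/8) * rho * g * H^2
E = (1/8) * 1028.1 * 9.81 * 1.72^2
E = 0.125 * 1028.1 * 9.81 * 2.9584
E = 3729.68 J/m^2

3729.68


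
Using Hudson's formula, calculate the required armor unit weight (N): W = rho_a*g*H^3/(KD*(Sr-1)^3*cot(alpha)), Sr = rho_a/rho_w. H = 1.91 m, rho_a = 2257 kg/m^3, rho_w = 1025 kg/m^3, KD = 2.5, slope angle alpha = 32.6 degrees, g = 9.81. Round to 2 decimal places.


Sr = rho_a / rho_w = 2257 / 1025 = 2.201951
(Sr - 1) = 1.201951
(Sr - 1)^3 = 1.736443
cot(32.6) = 1 / tan(32.6) = 1 / 0.639527 = 1.563656
Numerator = 2257 * 9.81 * 1.91^3 = 154276.8163
Denominator = 2.5 * 1.736443 * 1.563656 = 6.788001
W = 154276.8163 / 6.788001
W = 22727.87 N

22727.87


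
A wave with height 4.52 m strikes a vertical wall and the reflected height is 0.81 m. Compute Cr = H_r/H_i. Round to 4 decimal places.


Cr = H_r / H_i
Cr = 0.81 / 4.52
Cr = 0.1792

0.1792


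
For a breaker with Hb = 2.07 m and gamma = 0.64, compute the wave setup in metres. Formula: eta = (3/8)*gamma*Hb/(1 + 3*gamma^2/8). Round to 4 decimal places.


eta = (3/8) * gamma * Hb / (1 + 3*gamma^2/8)
Numerator = (3/8) * 0.64 * 2.07 = 0.496800
Denominator = 1 + 3*0.64^2/8 = 1 + 0.153600 = 1.153600
eta = 0.496800 / 1.153600
eta = 0.4307 m

0.4307


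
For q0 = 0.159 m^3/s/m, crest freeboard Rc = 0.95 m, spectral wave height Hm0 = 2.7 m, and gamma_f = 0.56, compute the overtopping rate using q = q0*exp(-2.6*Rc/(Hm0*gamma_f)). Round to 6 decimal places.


q = q0 * exp(-2.6 * Rc / (Hm0 * gamma_f))
Exponent = -2.6 * 0.95 / (2.7 * 0.56)
= -2.6 * 0.95 / 1.5120
= -1.633598
exp(-1.633598) = 0.195226
q = 0.159 * 0.195226
q = 0.031041 m^3/s/m

0.031041


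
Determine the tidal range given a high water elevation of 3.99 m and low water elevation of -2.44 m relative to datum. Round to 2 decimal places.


Tidal range = High water - Low water
Tidal range = 3.99 - (-2.44)
Tidal range = 6.43 m

6.43


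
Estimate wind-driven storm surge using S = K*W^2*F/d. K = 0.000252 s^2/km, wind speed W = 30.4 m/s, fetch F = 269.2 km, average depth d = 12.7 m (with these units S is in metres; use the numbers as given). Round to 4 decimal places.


S = K * W^2 * F / d
W^2 = 30.4^2 = 924.16
S = 0.000252 * 924.16 * 269.2 / 12.7
Numerator = 0.000252 * 924.16 * 269.2 = 62.693536
S = 62.693536 / 12.7 = 4.9365 m

4.9365
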